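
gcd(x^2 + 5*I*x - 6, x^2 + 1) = 1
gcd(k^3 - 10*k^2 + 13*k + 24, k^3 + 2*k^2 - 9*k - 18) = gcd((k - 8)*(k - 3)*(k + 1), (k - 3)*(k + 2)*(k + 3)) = k - 3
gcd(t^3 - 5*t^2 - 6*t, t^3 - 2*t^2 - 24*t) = t^2 - 6*t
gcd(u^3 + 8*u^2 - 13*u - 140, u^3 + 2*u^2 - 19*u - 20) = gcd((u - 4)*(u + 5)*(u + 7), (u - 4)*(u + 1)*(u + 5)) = u^2 + u - 20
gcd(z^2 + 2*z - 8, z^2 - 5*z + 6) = z - 2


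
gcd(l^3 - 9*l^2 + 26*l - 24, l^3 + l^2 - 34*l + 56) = l^2 - 6*l + 8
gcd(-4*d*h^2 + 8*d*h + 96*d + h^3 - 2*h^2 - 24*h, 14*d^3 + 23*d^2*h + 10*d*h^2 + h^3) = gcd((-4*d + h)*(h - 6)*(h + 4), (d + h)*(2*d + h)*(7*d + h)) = 1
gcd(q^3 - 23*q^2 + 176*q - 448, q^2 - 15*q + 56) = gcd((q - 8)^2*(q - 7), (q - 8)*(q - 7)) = q^2 - 15*q + 56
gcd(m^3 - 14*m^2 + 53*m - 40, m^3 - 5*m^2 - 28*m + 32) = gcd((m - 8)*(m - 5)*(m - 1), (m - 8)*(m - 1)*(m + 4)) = m^2 - 9*m + 8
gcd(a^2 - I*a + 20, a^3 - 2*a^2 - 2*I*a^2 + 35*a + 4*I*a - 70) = 1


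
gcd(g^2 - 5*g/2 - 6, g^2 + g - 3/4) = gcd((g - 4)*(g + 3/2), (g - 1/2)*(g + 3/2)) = g + 3/2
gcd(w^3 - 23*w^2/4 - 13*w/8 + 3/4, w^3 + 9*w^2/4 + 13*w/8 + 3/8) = w + 1/2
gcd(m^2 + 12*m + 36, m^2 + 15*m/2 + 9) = m + 6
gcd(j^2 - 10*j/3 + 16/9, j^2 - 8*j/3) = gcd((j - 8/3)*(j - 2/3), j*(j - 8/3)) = j - 8/3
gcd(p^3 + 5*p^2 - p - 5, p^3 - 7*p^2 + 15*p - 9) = p - 1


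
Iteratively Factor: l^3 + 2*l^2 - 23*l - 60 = (l + 3)*(l^2 - l - 20) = (l + 3)*(l + 4)*(l - 5)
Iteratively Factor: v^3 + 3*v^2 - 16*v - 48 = (v + 4)*(v^2 - v - 12) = (v + 3)*(v + 4)*(v - 4)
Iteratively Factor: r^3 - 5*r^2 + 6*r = (r - 2)*(r^2 - 3*r) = (r - 3)*(r - 2)*(r)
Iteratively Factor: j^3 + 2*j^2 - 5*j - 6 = (j + 3)*(j^2 - j - 2) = (j + 1)*(j + 3)*(j - 2)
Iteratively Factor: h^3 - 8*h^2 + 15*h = (h - 3)*(h^2 - 5*h) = (h - 5)*(h - 3)*(h)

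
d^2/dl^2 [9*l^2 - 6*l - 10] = 18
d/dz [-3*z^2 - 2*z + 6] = -6*z - 2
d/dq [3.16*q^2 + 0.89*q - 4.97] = 6.32*q + 0.89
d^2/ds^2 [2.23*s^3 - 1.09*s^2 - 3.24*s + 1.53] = 13.38*s - 2.18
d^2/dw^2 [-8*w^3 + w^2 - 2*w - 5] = 2 - 48*w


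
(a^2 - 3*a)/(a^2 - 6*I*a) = (a - 3)/(a - 6*I)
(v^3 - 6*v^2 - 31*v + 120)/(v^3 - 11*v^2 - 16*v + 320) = (v - 3)/(v - 8)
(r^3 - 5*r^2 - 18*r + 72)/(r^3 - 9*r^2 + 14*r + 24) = (r^2 + r - 12)/(r^2 - 3*r - 4)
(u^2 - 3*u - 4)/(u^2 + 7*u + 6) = (u - 4)/(u + 6)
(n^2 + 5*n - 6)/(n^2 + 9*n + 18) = (n - 1)/(n + 3)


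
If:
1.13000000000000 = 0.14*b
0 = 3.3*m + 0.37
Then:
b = 8.07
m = -0.11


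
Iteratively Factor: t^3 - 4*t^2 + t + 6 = (t - 3)*(t^2 - t - 2) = (t - 3)*(t - 2)*(t + 1)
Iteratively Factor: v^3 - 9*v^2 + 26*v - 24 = (v - 4)*(v^2 - 5*v + 6) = (v - 4)*(v - 3)*(v - 2)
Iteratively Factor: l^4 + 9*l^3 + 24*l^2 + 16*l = (l)*(l^3 + 9*l^2 + 24*l + 16) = l*(l + 4)*(l^2 + 5*l + 4) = l*(l + 1)*(l + 4)*(l + 4)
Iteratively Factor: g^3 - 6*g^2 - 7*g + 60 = (g + 3)*(g^2 - 9*g + 20) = (g - 4)*(g + 3)*(g - 5)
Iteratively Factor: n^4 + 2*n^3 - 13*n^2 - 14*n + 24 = (n + 4)*(n^3 - 2*n^2 - 5*n + 6) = (n + 2)*(n + 4)*(n^2 - 4*n + 3) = (n - 3)*(n + 2)*(n + 4)*(n - 1)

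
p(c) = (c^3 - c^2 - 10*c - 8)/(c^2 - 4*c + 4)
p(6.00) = 7.00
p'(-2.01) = 0.38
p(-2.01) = -0.00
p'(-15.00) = 1.00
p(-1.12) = 0.06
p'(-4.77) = 0.89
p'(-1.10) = -0.40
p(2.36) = -185.38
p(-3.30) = -0.78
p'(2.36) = 1045.24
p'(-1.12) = -0.37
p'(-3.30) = 0.75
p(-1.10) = 0.05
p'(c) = (4 - 2*c)*(c^3 - c^2 - 10*c - 8)/(c^2 - 4*c + 4)^2 + (3*c^2 - 2*c - 10)/(c^2 - 4*c + 4) = (c^3 - 6*c^2 + 14*c + 36)/(c^3 - 6*c^2 + 12*c - 8)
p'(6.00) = 1.88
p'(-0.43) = -2.01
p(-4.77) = -2.00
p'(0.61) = -15.84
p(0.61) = -7.37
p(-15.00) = -11.97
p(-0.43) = -0.67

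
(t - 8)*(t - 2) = t^2 - 10*t + 16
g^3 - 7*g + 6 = (g - 2)*(g - 1)*(g + 3)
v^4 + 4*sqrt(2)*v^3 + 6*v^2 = v^2*(v + sqrt(2))*(v + 3*sqrt(2))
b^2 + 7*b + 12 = (b + 3)*(b + 4)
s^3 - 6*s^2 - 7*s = s*(s - 7)*(s + 1)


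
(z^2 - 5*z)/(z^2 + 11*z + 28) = z*(z - 5)/(z^2 + 11*z + 28)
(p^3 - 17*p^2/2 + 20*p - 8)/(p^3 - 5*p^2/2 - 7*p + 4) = (p - 4)/(p + 2)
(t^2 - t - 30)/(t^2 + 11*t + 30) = (t - 6)/(t + 6)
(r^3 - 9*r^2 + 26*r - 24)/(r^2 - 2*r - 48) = (-r^3 + 9*r^2 - 26*r + 24)/(-r^2 + 2*r + 48)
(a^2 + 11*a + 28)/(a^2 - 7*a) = (a^2 + 11*a + 28)/(a*(a - 7))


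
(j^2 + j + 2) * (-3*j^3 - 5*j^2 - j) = -3*j^5 - 8*j^4 - 12*j^3 - 11*j^2 - 2*j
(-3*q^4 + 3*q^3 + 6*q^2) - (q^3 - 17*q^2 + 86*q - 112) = -3*q^4 + 2*q^3 + 23*q^2 - 86*q + 112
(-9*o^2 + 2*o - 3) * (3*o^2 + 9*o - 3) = -27*o^4 - 75*o^3 + 36*o^2 - 33*o + 9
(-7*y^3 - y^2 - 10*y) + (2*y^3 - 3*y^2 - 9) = -5*y^3 - 4*y^2 - 10*y - 9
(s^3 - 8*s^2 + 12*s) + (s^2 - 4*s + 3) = s^3 - 7*s^2 + 8*s + 3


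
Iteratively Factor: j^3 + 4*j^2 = (j)*(j^2 + 4*j) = j^2*(j + 4)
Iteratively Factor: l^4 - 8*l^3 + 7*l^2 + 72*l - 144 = (l - 4)*(l^3 - 4*l^2 - 9*l + 36) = (l - 4)^2*(l^2 - 9) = (l - 4)^2*(l - 3)*(l + 3)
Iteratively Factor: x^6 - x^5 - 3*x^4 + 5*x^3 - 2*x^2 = (x - 1)*(x^5 - 3*x^3 + 2*x^2) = x*(x - 1)*(x^4 - 3*x^2 + 2*x) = x*(x - 1)^2*(x^3 + x^2 - 2*x) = x*(x - 1)^3*(x^2 + 2*x) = x^2*(x - 1)^3*(x + 2)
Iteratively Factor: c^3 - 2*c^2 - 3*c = (c)*(c^2 - 2*c - 3) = c*(c - 3)*(c + 1)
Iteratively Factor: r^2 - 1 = (r + 1)*(r - 1)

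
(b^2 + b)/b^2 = (b + 1)/b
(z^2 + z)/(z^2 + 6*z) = (z + 1)/(z + 6)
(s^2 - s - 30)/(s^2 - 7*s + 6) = (s + 5)/(s - 1)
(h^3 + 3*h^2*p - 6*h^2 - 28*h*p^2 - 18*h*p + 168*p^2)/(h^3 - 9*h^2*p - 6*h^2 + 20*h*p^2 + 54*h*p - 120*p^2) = (-h - 7*p)/(-h + 5*p)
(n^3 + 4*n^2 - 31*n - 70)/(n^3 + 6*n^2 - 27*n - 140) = (n + 2)/(n + 4)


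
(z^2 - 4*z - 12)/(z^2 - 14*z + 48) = (z + 2)/(z - 8)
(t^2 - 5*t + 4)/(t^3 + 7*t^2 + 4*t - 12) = (t - 4)/(t^2 + 8*t + 12)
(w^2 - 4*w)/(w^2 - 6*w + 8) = w/(w - 2)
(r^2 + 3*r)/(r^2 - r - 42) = r*(r + 3)/(r^2 - r - 42)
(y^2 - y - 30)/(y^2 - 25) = (y - 6)/(y - 5)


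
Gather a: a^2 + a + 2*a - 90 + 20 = a^2 + 3*a - 70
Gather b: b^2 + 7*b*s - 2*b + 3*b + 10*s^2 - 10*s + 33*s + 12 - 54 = b^2 + b*(7*s + 1) + 10*s^2 + 23*s - 42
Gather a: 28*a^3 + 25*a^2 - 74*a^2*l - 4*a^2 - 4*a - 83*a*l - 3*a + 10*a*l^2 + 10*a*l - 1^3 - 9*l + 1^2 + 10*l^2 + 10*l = 28*a^3 + a^2*(21 - 74*l) + a*(10*l^2 - 73*l - 7) + 10*l^2 + l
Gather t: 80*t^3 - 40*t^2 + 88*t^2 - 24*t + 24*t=80*t^3 + 48*t^2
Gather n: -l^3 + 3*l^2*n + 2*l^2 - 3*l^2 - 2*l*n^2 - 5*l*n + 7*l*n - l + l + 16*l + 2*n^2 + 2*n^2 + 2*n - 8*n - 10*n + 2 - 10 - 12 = -l^3 - l^2 + 16*l + n^2*(4 - 2*l) + n*(3*l^2 + 2*l - 16) - 20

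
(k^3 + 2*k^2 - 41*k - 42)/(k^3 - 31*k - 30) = (k + 7)/(k + 5)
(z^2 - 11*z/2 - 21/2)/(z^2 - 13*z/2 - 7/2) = (2*z + 3)/(2*z + 1)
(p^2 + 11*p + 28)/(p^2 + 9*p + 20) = (p + 7)/(p + 5)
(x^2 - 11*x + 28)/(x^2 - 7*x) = (x - 4)/x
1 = 1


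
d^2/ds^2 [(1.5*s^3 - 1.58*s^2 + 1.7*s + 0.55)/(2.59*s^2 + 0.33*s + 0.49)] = (-2.8421709430404e-14*s^5 - 1.4210854715202e-14*s^4 + 22.027792*s^3 + 35.623098*s^2 - 7.96341*s - 2.584716)/(17.373979*s^6 + 6.641019*s^5 + 10.70706*s^4 + 2.548755*s^3 + 2.02566*s^2 + 0.237699*s + 0.117649)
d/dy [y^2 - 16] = 2*y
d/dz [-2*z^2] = -4*z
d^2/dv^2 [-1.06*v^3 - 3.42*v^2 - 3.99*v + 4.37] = -6.36*v - 6.84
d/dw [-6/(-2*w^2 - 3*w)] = 6*(-4*w - 3)/(w^2*(2*w + 3)^2)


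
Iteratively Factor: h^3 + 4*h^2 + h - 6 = (h + 3)*(h^2 + h - 2) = (h + 2)*(h + 3)*(h - 1)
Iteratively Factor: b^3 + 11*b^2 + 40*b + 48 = (b + 3)*(b^2 + 8*b + 16) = (b + 3)*(b + 4)*(b + 4)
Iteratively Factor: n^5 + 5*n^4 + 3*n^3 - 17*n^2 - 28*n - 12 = (n + 2)*(n^4 + 3*n^3 - 3*n^2 - 11*n - 6) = (n + 1)*(n + 2)*(n^3 + 2*n^2 - 5*n - 6) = (n + 1)*(n + 2)*(n + 3)*(n^2 - n - 2) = (n + 1)^2*(n + 2)*(n + 3)*(n - 2)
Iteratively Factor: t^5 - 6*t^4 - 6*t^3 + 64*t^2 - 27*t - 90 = (t - 3)*(t^4 - 3*t^3 - 15*t^2 + 19*t + 30) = (t - 3)*(t + 1)*(t^3 - 4*t^2 - 11*t + 30) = (t - 5)*(t - 3)*(t + 1)*(t^2 + t - 6) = (t - 5)*(t - 3)*(t - 2)*(t + 1)*(t + 3)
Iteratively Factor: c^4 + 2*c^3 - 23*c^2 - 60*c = (c)*(c^3 + 2*c^2 - 23*c - 60) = c*(c - 5)*(c^2 + 7*c + 12) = c*(c - 5)*(c + 4)*(c + 3)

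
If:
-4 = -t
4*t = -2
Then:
No Solution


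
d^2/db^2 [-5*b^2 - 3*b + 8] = -10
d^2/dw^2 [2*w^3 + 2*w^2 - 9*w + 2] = 12*w + 4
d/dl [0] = 0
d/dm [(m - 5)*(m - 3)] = 2*m - 8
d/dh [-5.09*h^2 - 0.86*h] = -10.18*h - 0.86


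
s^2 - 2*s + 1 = (s - 1)^2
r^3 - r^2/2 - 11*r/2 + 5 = (r - 2)*(r - 1)*(r + 5/2)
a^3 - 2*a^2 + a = a*(a - 1)^2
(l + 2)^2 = l^2 + 4*l + 4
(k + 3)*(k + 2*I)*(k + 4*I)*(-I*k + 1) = -I*k^4 + 7*k^3 - 3*I*k^3 + 21*k^2 + 14*I*k^2 - 8*k + 42*I*k - 24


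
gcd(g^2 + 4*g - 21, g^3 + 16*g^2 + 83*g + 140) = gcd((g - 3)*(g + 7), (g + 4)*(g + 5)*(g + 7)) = g + 7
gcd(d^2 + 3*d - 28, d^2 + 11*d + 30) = 1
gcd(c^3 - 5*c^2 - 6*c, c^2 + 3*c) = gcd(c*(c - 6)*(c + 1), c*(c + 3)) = c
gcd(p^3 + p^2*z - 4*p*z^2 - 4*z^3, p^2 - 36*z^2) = 1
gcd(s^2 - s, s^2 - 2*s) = s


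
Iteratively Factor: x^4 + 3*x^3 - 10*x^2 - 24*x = (x - 3)*(x^3 + 6*x^2 + 8*x) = (x - 3)*(x + 2)*(x^2 + 4*x) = x*(x - 3)*(x + 2)*(x + 4)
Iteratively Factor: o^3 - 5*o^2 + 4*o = (o - 1)*(o^2 - 4*o) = (o - 4)*(o - 1)*(o)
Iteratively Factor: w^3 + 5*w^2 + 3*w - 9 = (w - 1)*(w^2 + 6*w + 9) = (w - 1)*(w + 3)*(w + 3)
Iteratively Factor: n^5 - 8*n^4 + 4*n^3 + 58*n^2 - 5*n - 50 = (n + 1)*(n^4 - 9*n^3 + 13*n^2 + 45*n - 50) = (n - 1)*(n + 1)*(n^3 - 8*n^2 + 5*n + 50) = (n - 1)*(n + 1)*(n + 2)*(n^2 - 10*n + 25) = (n - 5)*(n - 1)*(n + 1)*(n + 2)*(n - 5)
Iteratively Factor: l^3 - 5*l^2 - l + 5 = (l - 1)*(l^2 - 4*l - 5) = (l - 1)*(l + 1)*(l - 5)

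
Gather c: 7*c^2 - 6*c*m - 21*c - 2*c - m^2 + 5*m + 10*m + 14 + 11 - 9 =7*c^2 + c*(-6*m - 23) - m^2 + 15*m + 16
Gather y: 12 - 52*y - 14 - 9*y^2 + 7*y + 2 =-9*y^2 - 45*y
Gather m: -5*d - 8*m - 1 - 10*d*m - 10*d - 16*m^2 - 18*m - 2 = -15*d - 16*m^2 + m*(-10*d - 26) - 3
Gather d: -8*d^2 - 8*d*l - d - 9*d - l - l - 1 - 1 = -8*d^2 + d*(-8*l - 10) - 2*l - 2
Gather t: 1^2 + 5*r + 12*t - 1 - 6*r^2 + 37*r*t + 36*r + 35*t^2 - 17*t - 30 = -6*r^2 + 41*r + 35*t^2 + t*(37*r - 5) - 30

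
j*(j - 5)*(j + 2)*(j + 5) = j^4 + 2*j^3 - 25*j^2 - 50*j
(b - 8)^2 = b^2 - 16*b + 64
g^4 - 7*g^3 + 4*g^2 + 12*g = g*(g - 6)*(g - 2)*(g + 1)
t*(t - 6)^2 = t^3 - 12*t^2 + 36*t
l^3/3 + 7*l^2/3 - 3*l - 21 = (l/3 + 1)*(l - 3)*(l + 7)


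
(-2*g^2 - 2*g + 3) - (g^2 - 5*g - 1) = -3*g^2 + 3*g + 4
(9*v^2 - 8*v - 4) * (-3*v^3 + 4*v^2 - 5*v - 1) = -27*v^5 + 60*v^4 - 65*v^3 + 15*v^2 + 28*v + 4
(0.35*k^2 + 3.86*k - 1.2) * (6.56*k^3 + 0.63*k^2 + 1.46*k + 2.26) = 2.296*k^5 + 25.5421*k^4 - 4.9292*k^3 + 5.6706*k^2 + 6.9716*k - 2.712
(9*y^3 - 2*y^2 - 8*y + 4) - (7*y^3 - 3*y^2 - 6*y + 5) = 2*y^3 + y^2 - 2*y - 1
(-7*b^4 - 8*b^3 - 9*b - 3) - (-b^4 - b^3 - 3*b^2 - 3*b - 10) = -6*b^4 - 7*b^3 + 3*b^2 - 6*b + 7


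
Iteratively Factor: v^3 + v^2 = (v)*(v^2 + v) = v*(v + 1)*(v)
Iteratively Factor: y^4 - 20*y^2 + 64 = (y + 2)*(y^3 - 2*y^2 - 16*y + 32) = (y + 2)*(y + 4)*(y^2 - 6*y + 8) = (y - 2)*(y + 2)*(y + 4)*(y - 4)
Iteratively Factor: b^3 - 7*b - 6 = (b - 3)*(b^2 + 3*b + 2) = (b - 3)*(b + 1)*(b + 2)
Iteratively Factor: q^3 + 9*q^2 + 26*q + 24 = (q + 2)*(q^2 + 7*q + 12) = (q + 2)*(q + 4)*(q + 3)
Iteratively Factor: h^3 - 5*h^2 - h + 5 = (h - 1)*(h^2 - 4*h - 5) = (h - 5)*(h - 1)*(h + 1)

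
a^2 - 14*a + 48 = (a - 8)*(a - 6)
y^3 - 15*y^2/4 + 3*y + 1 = (y - 2)^2*(y + 1/4)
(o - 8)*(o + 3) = o^2 - 5*o - 24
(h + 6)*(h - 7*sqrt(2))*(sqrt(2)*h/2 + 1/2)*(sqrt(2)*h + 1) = h^4 - 6*sqrt(2)*h^3 + 6*h^3 - 36*sqrt(2)*h^2 - 27*h^2/2 - 81*h - 7*sqrt(2)*h/2 - 21*sqrt(2)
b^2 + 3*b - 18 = (b - 3)*(b + 6)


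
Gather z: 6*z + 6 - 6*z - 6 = 0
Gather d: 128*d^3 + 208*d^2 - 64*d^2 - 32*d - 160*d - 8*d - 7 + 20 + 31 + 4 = 128*d^3 + 144*d^2 - 200*d + 48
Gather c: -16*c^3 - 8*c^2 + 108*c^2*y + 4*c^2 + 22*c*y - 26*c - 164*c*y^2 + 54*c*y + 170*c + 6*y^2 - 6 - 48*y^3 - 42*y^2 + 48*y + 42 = -16*c^3 + c^2*(108*y - 4) + c*(-164*y^2 + 76*y + 144) - 48*y^3 - 36*y^2 + 48*y + 36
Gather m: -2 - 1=-3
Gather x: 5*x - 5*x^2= -5*x^2 + 5*x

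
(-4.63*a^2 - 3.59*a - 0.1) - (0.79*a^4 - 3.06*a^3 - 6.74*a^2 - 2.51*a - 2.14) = -0.79*a^4 + 3.06*a^3 + 2.11*a^2 - 1.08*a + 2.04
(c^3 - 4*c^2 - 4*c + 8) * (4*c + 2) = 4*c^4 - 14*c^3 - 24*c^2 + 24*c + 16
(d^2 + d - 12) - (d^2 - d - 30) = 2*d + 18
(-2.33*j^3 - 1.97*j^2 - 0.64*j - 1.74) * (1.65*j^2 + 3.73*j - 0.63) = -3.8445*j^5 - 11.9414*j^4 - 6.9362*j^3 - 4.0171*j^2 - 6.087*j + 1.0962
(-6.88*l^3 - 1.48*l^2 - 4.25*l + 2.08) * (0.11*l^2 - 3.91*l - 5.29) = -0.7568*l^5 + 26.738*l^4 + 41.7145*l^3 + 24.6755*l^2 + 14.3497*l - 11.0032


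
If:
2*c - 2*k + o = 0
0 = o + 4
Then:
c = k + 2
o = -4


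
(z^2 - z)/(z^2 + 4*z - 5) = z/(z + 5)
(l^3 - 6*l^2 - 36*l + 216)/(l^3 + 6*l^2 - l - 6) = (l^2 - 12*l + 36)/(l^2 - 1)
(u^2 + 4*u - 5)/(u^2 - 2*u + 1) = (u + 5)/(u - 1)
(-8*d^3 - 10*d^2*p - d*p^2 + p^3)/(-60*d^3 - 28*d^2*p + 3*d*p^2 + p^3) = (-4*d^2 - 3*d*p + p^2)/(-30*d^2 + d*p + p^2)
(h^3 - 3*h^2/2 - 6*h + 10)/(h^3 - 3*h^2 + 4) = (h + 5/2)/(h + 1)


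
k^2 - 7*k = k*(k - 7)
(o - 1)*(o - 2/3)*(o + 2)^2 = o^4 + 7*o^3/3 - 2*o^2 - 4*o + 8/3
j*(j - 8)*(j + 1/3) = j^3 - 23*j^2/3 - 8*j/3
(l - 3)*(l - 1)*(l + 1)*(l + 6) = l^4 + 3*l^3 - 19*l^2 - 3*l + 18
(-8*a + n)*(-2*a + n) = 16*a^2 - 10*a*n + n^2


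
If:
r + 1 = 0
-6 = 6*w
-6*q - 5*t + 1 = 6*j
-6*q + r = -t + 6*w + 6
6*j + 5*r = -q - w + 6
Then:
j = 218/105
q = -16/35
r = -1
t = -61/35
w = -1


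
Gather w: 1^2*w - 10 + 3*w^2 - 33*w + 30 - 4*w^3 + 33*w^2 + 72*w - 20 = -4*w^3 + 36*w^2 + 40*w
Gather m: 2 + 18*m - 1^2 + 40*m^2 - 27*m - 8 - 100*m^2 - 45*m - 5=-60*m^2 - 54*m - 12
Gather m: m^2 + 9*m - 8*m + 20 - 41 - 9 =m^2 + m - 30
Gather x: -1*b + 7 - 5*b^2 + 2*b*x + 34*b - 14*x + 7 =-5*b^2 + 33*b + x*(2*b - 14) + 14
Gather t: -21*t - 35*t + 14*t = -42*t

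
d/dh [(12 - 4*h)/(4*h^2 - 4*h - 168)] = (-h^2 + h + (h - 3)*(2*h - 1) + 42)/(-h^2 + h + 42)^2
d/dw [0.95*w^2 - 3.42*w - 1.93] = 1.9*w - 3.42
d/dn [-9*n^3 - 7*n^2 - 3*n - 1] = -27*n^2 - 14*n - 3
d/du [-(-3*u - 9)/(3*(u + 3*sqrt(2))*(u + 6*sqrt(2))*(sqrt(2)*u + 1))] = (-2*sqrt(2)*u^3 - 19*u^2 - 9*sqrt(2)*u^2 - 114*u - 135*sqrt(2) + 36)/(2*u^6 + 38*sqrt(2)*u^5 + 541*u^4 + 1782*sqrt(2)*u^3 + 5418*u^2 + 3240*sqrt(2)*u + 1296)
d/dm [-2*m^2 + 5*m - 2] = 5 - 4*m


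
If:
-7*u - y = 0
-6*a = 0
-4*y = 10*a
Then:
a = 0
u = 0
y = 0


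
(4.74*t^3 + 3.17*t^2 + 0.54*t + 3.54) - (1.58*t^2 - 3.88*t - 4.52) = 4.74*t^3 + 1.59*t^2 + 4.42*t + 8.06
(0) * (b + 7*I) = 0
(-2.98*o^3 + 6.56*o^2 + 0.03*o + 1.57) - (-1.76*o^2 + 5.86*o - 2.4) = -2.98*o^3 + 8.32*o^2 - 5.83*o + 3.97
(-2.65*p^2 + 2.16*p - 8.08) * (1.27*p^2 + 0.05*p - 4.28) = -3.3655*p^4 + 2.6107*p^3 + 1.1884*p^2 - 9.6488*p + 34.5824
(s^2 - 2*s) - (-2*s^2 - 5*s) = 3*s^2 + 3*s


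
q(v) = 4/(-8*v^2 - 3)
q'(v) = 64*v/(-8*v^2 - 3)^2 = 64*v/(8*v^2 + 3)^2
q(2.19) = -0.10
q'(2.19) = 0.08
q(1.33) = -0.23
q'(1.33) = 0.29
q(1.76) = -0.14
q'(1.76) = 0.15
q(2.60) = -0.07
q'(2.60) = 0.05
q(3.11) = -0.05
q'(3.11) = 0.03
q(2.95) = -0.06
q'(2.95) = 0.04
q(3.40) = -0.04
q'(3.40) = 0.02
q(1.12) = -0.31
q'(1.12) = 0.42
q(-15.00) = 0.00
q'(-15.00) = 0.00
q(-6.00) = -0.01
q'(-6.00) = 0.00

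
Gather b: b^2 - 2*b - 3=b^2 - 2*b - 3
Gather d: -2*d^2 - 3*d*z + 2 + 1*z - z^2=-2*d^2 - 3*d*z - z^2 + z + 2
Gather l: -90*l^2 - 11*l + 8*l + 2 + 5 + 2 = -90*l^2 - 3*l + 9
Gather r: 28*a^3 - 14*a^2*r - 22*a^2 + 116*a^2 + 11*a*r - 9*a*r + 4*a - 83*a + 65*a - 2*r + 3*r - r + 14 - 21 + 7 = 28*a^3 + 94*a^2 - 14*a + r*(-14*a^2 + 2*a)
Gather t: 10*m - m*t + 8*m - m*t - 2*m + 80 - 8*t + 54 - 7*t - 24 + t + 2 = 16*m + t*(-2*m - 14) + 112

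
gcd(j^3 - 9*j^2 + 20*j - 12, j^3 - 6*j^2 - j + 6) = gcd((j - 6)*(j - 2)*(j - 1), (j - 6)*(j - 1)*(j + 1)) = j^2 - 7*j + 6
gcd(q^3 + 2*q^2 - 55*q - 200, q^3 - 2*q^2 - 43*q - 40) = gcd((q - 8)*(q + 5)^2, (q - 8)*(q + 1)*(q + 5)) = q^2 - 3*q - 40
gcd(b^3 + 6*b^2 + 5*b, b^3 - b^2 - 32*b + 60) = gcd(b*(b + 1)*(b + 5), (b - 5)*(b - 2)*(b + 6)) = 1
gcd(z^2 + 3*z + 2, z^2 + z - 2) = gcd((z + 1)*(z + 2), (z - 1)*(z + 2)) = z + 2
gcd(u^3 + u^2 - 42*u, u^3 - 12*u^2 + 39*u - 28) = 1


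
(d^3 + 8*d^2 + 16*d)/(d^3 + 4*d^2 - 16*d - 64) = d/(d - 4)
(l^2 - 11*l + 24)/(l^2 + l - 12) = (l - 8)/(l + 4)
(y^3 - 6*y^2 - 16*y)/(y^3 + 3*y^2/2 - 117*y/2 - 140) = 2*y*(y + 2)/(2*y^2 + 19*y + 35)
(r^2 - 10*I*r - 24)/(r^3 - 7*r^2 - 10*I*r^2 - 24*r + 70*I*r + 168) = 1/(r - 7)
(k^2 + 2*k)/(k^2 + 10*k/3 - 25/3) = 3*k*(k + 2)/(3*k^2 + 10*k - 25)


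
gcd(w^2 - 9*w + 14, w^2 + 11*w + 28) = 1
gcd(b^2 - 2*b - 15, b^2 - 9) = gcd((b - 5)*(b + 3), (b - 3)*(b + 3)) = b + 3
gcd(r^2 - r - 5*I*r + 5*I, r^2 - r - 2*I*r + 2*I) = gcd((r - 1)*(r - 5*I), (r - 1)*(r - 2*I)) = r - 1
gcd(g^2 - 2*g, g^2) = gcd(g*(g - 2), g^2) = g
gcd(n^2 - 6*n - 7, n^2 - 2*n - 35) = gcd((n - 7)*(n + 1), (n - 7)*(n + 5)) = n - 7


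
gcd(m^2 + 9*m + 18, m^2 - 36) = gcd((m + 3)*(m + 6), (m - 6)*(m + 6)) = m + 6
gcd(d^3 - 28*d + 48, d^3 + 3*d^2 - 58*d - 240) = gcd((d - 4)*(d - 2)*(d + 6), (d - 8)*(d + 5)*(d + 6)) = d + 6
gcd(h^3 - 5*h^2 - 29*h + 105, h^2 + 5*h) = h + 5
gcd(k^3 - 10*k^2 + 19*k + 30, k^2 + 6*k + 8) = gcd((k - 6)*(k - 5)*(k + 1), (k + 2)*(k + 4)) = 1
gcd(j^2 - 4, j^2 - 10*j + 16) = j - 2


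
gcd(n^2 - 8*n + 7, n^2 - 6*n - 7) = n - 7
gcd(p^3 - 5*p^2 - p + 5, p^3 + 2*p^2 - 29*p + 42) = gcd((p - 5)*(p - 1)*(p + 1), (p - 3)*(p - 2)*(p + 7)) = 1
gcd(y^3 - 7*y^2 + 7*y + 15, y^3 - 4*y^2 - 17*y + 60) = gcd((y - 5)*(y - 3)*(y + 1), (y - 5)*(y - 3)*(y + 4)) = y^2 - 8*y + 15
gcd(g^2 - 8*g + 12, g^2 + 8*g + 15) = 1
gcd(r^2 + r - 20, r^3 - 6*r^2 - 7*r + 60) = r - 4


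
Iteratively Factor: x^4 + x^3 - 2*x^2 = (x)*(x^3 + x^2 - 2*x) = x*(x + 2)*(x^2 - x) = x^2*(x + 2)*(x - 1)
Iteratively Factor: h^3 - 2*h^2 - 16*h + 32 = (h - 4)*(h^2 + 2*h - 8) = (h - 4)*(h + 4)*(h - 2)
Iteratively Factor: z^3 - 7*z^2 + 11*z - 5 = (z - 5)*(z^2 - 2*z + 1) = (z - 5)*(z - 1)*(z - 1)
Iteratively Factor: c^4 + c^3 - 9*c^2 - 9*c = (c)*(c^3 + c^2 - 9*c - 9) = c*(c - 3)*(c^2 + 4*c + 3) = c*(c - 3)*(c + 3)*(c + 1)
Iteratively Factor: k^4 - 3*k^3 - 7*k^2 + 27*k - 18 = (k - 3)*(k^3 - 7*k + 6) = (k - 3)*(k + 3)*(k^2 - 3*k + 2) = (k - 3)*(k - 2)*(k + 3)*(k - 1)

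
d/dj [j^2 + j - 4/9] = 2*j + 1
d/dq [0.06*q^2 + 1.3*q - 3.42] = 0.12*q + 1.3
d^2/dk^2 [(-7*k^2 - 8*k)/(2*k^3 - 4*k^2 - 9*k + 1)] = 2*(-28*k^6 - 96*k^5 - 186*k^4 + 78*k^3 + 12*k^2 - 96*k - 79)/(8*k^9 - 48*k^8 - 12*k^7 + 380*k^6 + 6*k^5 - 1032*k^4 - 507*k^3 + 231*k^2 - 27*k + 1)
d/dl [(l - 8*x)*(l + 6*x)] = 2*l - 2*x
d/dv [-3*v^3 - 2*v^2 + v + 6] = -9*v^2 - 4*v + 1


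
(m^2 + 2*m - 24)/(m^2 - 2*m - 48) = (m - 4)/(m - 8)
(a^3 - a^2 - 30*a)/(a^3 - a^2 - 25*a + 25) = a*(a - 6)/(a^2 - 6*a + 5)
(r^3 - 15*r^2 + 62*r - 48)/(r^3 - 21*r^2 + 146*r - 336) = (r - 1)/(r - 7)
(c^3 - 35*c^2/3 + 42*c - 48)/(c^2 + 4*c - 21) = (c^2 - 26*c/3 + 16)/(c + 7)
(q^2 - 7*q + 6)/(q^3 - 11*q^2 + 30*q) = (q - 1)/(q*(q - 5))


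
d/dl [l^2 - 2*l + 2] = 2*l - 2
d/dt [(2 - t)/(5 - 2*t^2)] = (2*t^2 - 4*t*(t - 2) - 5)/(2*t^2 - 5)^2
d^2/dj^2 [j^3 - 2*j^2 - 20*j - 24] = 6*j - 4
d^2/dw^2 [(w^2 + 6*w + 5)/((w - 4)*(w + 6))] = 2*(4*w^3 + 87*w^2 + 462*w + 1004)/(w^6 + 6*w^5 - 60*w^4 - 280*w^3 + 1440*w^2 + 3456*w - 13824)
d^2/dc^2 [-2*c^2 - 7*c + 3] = -4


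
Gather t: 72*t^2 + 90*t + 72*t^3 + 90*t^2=72*t^3 + 162*t^2 + 90*t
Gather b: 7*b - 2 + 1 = 7*b - 1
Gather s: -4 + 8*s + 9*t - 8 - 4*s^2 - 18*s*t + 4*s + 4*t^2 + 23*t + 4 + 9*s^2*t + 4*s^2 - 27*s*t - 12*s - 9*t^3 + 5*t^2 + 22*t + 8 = 9*s^2*t - 45*s*t - 9*t^3 + 9*t^2 + 54*t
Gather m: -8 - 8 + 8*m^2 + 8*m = 8*m^2 + 8*m - 16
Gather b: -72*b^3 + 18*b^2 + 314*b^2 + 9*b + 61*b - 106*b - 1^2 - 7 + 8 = -72*b^3 + 332*b^2 - 36*b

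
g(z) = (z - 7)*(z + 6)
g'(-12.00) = -25.00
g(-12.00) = 114.00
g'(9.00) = 17.00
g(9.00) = 30.00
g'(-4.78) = -10.56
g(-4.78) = -14.37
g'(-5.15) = -11.30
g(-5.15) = -10.33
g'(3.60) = 6.20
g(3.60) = -32.64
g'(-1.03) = -3.06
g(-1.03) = -39.91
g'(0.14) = -0.72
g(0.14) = -42.12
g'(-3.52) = -8.04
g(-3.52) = -26.09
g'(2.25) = 3.50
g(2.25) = -39.19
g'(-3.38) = -7.76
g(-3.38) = -27.20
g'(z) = 2*z - 1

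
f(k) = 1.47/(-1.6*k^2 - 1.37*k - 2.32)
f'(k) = 1.47*(3.2*k + 1.37)/(-1.6*k^2 - 1.37*k - 2.32)^2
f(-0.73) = -0.68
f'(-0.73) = -0.30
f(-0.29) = -0.71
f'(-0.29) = 0.15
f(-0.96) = -0.59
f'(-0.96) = -0.41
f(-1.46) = -0.39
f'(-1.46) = -0.35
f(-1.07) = -0.55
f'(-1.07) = -0.42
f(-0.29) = -0.71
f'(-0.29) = 0.15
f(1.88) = -0.14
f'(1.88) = 0.10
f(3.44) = -0.06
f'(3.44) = 0.03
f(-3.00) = -0.12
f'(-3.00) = -0.08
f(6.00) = -0.02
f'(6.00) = 0.01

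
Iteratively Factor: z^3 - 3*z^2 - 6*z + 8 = (z - 1)*(z^2 - 2*z - 8) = (z - 4)*(z - 1)*(z + 2)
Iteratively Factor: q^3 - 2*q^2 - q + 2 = (q + 1)*(q^2 - 3*q + 2) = (q - 1)*(q + 1)*(q - 2)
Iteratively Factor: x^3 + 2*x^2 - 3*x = (x)*(x^2 + 2*x - 3) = x*(x + 3)*(x - 1)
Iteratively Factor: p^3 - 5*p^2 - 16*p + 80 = (p + 4)*(p^2 - 9*p + 20) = (p - 4)*(p + 4)*(p - 5)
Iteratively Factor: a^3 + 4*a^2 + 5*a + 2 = (a + 2)*(a^2 + 2*a + 1) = (a + 1)*(a + 2)*(a + 1)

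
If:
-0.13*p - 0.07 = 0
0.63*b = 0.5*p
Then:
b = -0.43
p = -0.54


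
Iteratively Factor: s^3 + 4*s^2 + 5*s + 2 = (s + 1)*(s^2 + 3*s + 2) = (s + 1)*(s + 2)*(s + 1)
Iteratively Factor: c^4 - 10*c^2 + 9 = (c - 1)*(c^3 + c^2 - 9*c - 9) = (c - 1)*(c + 3)*(c^2 - 2*c - 3) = (c - 1)*(c + 1)*(c + 3)*(c - 3)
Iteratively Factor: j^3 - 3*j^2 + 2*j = (j)*(j^2 - 3*j + 2) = j*(j - 1)*(j - 2)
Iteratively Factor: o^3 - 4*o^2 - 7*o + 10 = (o + 2)*(o^2 - 6*o + 5) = (o - 1)*(o + 2)*(o - 5)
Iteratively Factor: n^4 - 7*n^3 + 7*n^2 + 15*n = (n - 5)*(n^3 - 2*n^2 - 3*n) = n*(n - 5)*(n^2 - 2*n - 3) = n*(n - 5)*(n + 1)*(n - 3)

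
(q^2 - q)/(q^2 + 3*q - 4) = q/(q + 4)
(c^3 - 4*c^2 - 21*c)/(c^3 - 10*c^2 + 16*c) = (c^2 - 4*c - 21)/(c^2 - 10*c + 16)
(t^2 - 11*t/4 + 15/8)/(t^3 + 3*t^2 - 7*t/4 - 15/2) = (4*t - 5)/(2*(2*t^2 + 9*t + 10))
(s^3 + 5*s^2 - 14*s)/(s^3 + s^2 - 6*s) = (s + 7)/(s + 3)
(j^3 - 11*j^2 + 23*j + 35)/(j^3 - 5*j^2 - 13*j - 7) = (j - 5)/(j + 1)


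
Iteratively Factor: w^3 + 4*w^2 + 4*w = (w)*(w^2 + 4*w + 4) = w*(w + 2)*(w + 2)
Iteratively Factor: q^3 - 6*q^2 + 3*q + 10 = (q - 2)*(q^2 - 4*q - 5) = (q - 2)*(q + 1)*(q - 5)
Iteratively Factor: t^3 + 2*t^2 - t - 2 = (t + 2)*(t^2 - 1) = (t - 1)*(t + 2)*(t + 1)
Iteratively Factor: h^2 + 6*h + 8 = (h + 2)*(h + 4)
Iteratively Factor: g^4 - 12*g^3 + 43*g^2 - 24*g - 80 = (g - 4)*(g^3 - 8*g^2 + 11*g + 20) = (g - 4)*(g + 1)*(g^2 - 9*g + 20) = (g - 5)*(g - 4)*(g + 1)*(g - 4)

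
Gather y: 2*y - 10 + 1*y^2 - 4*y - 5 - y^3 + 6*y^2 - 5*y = -y^3 + 7*y^2 - 7*y - 15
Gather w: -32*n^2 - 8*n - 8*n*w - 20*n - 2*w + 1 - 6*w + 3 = -32*n^2 - 28*n + w*(-8*n - 8) + 4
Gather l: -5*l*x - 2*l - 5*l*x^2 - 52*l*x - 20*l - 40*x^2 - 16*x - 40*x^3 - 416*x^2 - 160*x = l*(-5*x^2 - 57*x - 22) - 40*x^3 - 456*x^2 - 176*x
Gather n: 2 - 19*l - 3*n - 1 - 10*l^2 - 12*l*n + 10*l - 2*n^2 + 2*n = -10*l^2 - 9*l - 2*n^2 + n*(-12*l - 1) + 1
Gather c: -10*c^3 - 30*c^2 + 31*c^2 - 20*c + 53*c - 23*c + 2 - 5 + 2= -10*c^3 + c^2 + 10*c - 1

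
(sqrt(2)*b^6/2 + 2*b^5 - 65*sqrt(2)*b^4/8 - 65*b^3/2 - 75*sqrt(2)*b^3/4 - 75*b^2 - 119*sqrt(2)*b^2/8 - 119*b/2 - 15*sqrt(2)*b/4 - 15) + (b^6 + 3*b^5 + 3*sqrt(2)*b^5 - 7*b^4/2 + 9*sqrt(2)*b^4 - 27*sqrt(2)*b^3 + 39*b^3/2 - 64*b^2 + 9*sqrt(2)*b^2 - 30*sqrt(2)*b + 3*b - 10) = sqrt(2)*b^6/2 + b^6 + 3*sqrt(2)*b^5 + 5*b^5 - 7*b^4/2 + 7*sqrt(2)*b^4/8 - 183*sqrt(2)*b^3/4 - 13*b^3 - 139*b^2 - 47*sqrt(2)*b^2/8 - 113*b/2 - 135*sqrt(2)*b/4 - 25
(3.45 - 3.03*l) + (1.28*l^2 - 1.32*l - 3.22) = 1.28*l^2 - 4.35*l + 0.23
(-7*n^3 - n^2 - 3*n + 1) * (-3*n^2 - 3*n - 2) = 21*n^5 + 24*n^4 + 26*n^3 + 8*n^2 + 3*n - 2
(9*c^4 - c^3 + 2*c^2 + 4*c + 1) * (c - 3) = 9*c^5 - 28*c^4 + 5*c^3 - 2*c^2 - 11*c - 3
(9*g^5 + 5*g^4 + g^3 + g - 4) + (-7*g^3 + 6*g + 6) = 9*g^5 + 5*g^4 - 6*g^3 + 7*g + 2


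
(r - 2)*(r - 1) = r^2 - 3*r + 2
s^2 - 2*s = s*(s - 2)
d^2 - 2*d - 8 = (d - 4)*(d + 2)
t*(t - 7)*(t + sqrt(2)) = t^3 - 7*t^2 + sqrt(2)*t^2 - 7*sqrt(2)*t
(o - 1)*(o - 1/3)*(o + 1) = o^3 - o^2/3 - o + 1/3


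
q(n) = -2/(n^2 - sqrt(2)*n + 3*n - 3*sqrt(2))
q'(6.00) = 0.02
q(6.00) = -0.05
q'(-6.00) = -0.04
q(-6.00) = -0.09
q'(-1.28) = -0.09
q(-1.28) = 0.43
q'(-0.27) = 0.10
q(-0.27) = 0.43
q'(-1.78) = -0.26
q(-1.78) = 0.51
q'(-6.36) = -0.03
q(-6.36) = -0.08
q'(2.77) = 0.23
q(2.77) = -0.26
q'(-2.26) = -0.79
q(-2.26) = 0.74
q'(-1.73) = -0.24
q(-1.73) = 0.50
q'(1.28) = 25.13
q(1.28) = 3.48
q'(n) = -2*(-2*n - 3 + sqrt(2))/(n^2 - sqrt(2)*n + 3*n - 3*sqrt(2))^2 = 2*(2*n - sqrt(2) + 3)/(n^2 - sqrt(2)*n + 3*n - 3*sqrt(2))^2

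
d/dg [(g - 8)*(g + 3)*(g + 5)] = 3*g^2 - 49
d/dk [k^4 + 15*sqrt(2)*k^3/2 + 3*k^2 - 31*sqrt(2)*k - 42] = 4*k^3 + 45*sqrt(2)*k^2/2 + 6*k - 31*sqrt(2)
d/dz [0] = 0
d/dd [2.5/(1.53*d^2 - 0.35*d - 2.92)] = (0.875 - 7.65*d)/(-1.53*d^2 + 0.35*d + 2.92)^2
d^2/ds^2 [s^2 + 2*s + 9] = 2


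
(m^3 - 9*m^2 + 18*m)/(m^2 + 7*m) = (m^2 - 9*m + 18)/(m + 7)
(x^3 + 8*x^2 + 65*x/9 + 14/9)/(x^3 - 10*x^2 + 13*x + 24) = (9*x^3 + 72*x^2 + 65*x + 14)/(9*(x^3 - 10*x^2 + 13*x + 24))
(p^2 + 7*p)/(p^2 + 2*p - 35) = p/(p - 5)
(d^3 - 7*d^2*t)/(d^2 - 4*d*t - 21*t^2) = d^2/(d + 3*t)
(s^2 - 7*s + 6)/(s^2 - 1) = (s - 6)/(s + 1)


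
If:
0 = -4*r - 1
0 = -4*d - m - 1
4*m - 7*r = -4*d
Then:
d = -3/16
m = -1/4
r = -1/4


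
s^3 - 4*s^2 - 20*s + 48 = (s - 6)*(s - 2)*(s + 4)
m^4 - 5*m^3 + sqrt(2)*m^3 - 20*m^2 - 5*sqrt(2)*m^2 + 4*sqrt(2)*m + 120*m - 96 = (m - 4)*(m - 1)*(m - 3*sqrt(2))*(m + 4*sqrt(2))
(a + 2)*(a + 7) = a^2 + 9*a + 14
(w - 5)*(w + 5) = w^2 - 25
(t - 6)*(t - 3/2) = t^2 - 15*t/2 + 9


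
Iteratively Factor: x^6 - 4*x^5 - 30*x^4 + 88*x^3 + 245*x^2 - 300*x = (x)*(x^5 - 4*x^4 - 30*x^3 + 88*x^2 + 245*x - 300) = x*(x - 1)*(x^4 - 3*x^3 - 33*x^2 + 55*x + 300) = x*(x - 5)*(x - 1)*(x^3 + 2*x^2 - 23*x - 60) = x*(x - 5)*(x - 1)*(x + 4)*(x^2 - 2*x - 15) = x*(x - 5)*(x - 1)*(x + 3)*(x + 4)*(x - 5)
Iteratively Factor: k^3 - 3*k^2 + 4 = (k + 1)*(k^2 - 4*k + 4) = (k - 2)*(k + 1)*(k - 2)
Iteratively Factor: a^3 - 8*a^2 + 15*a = (a - 3)*(a^2 - 5*a) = a*(a - 3)*(a - 5)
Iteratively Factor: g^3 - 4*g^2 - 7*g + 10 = (g + 2)*(g^2 - 6*g + 5) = (g - 1)*(g + 2)*(g - 5)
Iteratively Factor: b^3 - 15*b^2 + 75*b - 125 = (b - 5)*(b^2 - 10*b + 25) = (b - 5)^2*(b - 5)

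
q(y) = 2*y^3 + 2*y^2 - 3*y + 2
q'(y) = 6*y^2 + 4*y - 3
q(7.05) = 781.06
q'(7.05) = 323.42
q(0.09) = 1.75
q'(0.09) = -2.59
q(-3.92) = -75.98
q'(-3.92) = 73.52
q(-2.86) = -19.85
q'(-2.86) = 34.64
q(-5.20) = -209.54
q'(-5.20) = 138.44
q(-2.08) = -1.11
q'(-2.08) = 14.64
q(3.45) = 97.58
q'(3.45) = 82.22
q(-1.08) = 5.05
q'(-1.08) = -0.32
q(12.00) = 3710.00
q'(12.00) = 909.00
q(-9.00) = -1267.00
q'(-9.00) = 447.00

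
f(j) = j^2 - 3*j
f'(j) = 2*j - 3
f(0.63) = -1.49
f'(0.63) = -1.74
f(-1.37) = 5.99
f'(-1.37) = -5.74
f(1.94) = -2.06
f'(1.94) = 0.88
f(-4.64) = 35.45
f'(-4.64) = -12.28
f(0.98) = -1.98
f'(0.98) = -1.04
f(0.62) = -1.48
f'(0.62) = -1.76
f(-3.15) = 19.37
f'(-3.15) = -9.30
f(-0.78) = 2.95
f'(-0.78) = -4.56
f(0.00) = 0.00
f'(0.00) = -3.00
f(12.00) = 108.00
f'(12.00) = 21.00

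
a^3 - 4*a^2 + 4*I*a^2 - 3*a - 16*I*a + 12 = (a - 4)*(a + I)*(a + 3*I)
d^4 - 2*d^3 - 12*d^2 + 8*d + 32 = (d - 4)*(d - 2)*(d + 2)^2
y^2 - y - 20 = (y - 5)*(y + 4)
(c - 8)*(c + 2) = c^2 - 6*c - 16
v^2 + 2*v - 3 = (v - 1)*(v + 3)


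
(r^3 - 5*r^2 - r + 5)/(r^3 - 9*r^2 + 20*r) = (r^2 - 1)/(r*(r - 4))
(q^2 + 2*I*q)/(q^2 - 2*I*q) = (q + 2*I)/(q - 2*I)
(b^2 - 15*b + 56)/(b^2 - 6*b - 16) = (b - 7)/(b + 2)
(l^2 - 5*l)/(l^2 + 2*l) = (l - 5)/(l + 2)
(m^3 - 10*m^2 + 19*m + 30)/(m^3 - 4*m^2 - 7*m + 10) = (m^2 - 5*m - 6)/(m^2 + m - 2)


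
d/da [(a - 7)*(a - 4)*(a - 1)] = 3*a^2 - 24*a + 39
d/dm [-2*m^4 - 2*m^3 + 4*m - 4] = -8*m^3 - 6*m^2 + 4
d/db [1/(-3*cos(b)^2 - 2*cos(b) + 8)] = -2*(3*cos(b) + 1)*sin(b)/(3*cos(b)^2 + 2*cos(b) - 8)^2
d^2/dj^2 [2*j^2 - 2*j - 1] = 4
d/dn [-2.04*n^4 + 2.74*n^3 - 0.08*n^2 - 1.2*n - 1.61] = -8.16*n^3 + 8.22*n^2 - 0.16*n - 1.2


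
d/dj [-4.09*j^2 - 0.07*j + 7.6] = -8.18*j - 0.07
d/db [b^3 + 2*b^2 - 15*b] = 3*b^2 + 4*b - 15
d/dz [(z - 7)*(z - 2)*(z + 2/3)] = 3*z^2 - 50*z/3 + 8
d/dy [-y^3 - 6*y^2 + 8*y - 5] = -3*y^2 - 12*y + 8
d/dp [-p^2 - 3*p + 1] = -2*p - 3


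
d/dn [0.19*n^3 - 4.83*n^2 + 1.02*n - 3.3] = 0.57*n^2 - 9.66*n + 1.02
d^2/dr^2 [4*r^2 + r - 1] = 8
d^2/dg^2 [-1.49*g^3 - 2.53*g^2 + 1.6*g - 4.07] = -8.94*g - 5.06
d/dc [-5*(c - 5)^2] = 50 - 10*c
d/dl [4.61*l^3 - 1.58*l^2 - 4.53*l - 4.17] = 13.83*l^2 - 3.16*l - 4.53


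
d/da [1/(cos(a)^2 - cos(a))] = (-sin(a)/cos(a)^2 + 2*tan(a))/(cos(a) - 1)^2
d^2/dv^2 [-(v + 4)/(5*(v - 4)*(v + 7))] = 2*(-v^3 - 12*v^2 - 120*v - 232)/(5*(v^6 + 9*v^5 - 57*v^4 - 477*v^3 + 1596*v^2 + 7056*v - 21952))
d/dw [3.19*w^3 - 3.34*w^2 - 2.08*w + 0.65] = 9.57*w^2 - 6.68*w - 2.08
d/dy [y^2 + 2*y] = 2*y + 2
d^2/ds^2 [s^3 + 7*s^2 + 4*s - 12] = 6*s + 14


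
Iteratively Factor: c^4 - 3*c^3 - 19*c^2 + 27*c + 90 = (c + 3)*(c^3 - 6*c^2 - c + 30) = (c + 2)*(c + 3)*(c^2 - 8*c + 15) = (c - 3)*(c + 2)*(c + 3)*(c - 5)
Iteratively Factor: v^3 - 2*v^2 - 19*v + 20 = (v - 1)*(v^2 - v - 20) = (v - 5)*(v - 1)*(v + 4)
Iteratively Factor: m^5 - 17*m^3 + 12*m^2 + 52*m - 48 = (m - 1)*(m^4 + m^3 - 16*m^2 - 4*m + 48) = (m - 1)*(m + 2)*(m^3 - m^2 - 14*m + 24) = (m - 1)*(m + 2)*(m + 4)*(m^2 - 5*m + 6) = (m - 3)*(m - 1)*(m + 2)*(m + 4)*(m - 2)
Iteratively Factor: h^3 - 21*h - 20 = (h - 5)*(h^2 + 5*h + 4) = (h - 5)*(h + 4)*(h + 1)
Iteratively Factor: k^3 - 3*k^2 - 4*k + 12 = (k - 3)*(k^2 - 4) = (k - 3)*(k + 2)*(k - 2)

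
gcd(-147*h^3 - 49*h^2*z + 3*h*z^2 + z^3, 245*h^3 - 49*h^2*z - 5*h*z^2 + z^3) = -49*h^2 + z^2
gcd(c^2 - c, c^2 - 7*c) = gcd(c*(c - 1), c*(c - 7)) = c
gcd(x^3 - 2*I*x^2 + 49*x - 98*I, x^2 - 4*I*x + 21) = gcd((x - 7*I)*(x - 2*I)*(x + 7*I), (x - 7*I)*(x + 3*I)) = x - 7*I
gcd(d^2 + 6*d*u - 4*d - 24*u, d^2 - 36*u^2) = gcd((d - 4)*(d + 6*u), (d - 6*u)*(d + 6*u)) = d + 6*u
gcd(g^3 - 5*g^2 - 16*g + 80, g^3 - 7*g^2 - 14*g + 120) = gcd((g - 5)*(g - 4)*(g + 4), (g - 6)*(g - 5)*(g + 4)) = g^2 - g - 20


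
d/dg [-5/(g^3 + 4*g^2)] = 5*(3*g + 8)/(g^3*(g + 4)^2)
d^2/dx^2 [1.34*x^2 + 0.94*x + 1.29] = 2.68000000000000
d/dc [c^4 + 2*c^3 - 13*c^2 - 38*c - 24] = 4*c^3 + 6*c^2 - 26*c - 38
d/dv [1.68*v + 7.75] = 1.68000000000000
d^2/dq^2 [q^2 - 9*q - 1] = 2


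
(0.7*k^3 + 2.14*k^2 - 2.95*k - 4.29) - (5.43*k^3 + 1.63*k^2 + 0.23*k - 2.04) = -4.73*k^3 + 0.51*k^2 - 3.18*k - 2.25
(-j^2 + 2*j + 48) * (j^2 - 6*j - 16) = -j^4 + 8*j^3 + 52*j^2 - 320*j - 768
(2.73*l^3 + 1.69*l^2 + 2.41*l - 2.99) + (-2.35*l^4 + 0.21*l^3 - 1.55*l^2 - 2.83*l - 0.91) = -2.35*l^4 + 2.94*l^3 + 0.14*l^2 - 0.42*l - 3.9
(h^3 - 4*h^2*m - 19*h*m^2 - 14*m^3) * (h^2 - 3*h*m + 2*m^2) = h^5 - 7*h^4*m - 5*h^3*m^2 + 35*h^2*m^3 + 4*h*m^4 - 28*m^5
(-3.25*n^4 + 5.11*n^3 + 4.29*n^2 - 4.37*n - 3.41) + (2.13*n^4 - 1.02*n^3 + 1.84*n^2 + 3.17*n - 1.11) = -1.12*n^4 + 4.09*n^3 + 6.13*n^2 - 1.2*n - 4.52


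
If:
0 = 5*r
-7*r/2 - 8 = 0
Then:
No Solution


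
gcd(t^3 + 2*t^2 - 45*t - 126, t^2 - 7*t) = t - 7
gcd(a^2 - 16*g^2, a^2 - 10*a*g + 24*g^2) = a - 4*g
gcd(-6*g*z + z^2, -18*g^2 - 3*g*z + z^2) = -6*g + z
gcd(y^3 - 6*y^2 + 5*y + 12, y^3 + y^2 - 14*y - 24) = y - 4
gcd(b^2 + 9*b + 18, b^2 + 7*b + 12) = b + 3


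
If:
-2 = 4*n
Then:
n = -1/2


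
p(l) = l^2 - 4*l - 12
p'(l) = 2*l - 4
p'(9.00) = 14.00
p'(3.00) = 2.00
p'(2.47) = 0.94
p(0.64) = -14.15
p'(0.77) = -2.46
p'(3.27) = 2.54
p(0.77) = -14.49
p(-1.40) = -4.44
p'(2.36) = 0.72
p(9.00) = 33.00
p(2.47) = -15.78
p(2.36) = -15.87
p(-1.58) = -3.18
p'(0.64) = -2.72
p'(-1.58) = -7.16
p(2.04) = -16.00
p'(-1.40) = -6.80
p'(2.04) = 0.08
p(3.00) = -15.00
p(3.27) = -14.39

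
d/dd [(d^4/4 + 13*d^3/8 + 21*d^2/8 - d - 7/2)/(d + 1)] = (3*d^4 + 17*d^3 + 30*d^2 + 21*d + 10)/(4*(d^2 + 2*d + 1))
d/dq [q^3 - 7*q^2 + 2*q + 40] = 3*q^2 - 14*q + 2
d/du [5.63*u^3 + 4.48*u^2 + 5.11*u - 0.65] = 16.89*u^2 + 8.96*u + 5.11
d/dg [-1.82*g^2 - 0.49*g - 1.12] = -3.64*g - 0.49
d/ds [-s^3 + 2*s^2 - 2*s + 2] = -3*s^2 + 4*s - 2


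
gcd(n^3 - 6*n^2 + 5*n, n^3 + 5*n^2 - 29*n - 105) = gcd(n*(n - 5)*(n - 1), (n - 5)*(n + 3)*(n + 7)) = n - 5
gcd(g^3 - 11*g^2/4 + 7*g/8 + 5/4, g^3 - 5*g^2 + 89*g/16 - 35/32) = g - 5/4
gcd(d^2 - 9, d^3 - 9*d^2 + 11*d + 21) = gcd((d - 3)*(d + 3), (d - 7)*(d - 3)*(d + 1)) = d - 3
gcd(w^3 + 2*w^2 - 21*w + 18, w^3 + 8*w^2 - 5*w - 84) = w - 3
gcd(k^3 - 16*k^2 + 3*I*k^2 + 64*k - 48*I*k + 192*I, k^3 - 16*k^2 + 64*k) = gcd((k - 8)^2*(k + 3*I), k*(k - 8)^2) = k^2 - 16*k + 64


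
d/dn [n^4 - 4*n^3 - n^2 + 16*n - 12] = 4*n^3 - 12*n^2 - 2*n + 16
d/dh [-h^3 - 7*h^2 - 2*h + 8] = -3*h^2 - 14*h - 2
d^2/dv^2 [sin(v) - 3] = -sin(v)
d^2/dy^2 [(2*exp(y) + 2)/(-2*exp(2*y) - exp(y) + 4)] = (-8*exp(4*y) - 28*exp(3*y) - 108*exp(2*y) - 74*exp(y) - 40)*exp(y)/(8*exp(6*y) + 12*exp(5*y) - 42*exp(4*y) - 47*exp(3*y) + 84*exp(2*y) + 48*exp(y) - 64)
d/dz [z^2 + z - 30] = 2*z + 1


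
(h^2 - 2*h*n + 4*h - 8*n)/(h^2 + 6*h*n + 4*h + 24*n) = (h - 2*n)/(h + 6*n)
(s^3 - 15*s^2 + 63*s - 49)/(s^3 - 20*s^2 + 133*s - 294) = (s - 1)/(s - 6)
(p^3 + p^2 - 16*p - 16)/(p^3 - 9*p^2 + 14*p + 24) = (p + 4)/(p - 6)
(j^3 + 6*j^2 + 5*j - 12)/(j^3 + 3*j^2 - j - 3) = (j + 4)/(j + 1)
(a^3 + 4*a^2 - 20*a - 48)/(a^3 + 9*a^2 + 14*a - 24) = (a^2 - 2*a - 8)/(a^2 + 3*a - 4)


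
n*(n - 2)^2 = n^3 - 4*n^2 + 4*n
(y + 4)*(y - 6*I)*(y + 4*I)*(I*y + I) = I*y^4 + 2*y^3 + 5*I*y^3 + 10*y^2 + 28*I*y^2 + 8*y + 120*I*y + 96*I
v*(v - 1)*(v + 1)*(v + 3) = v^4 + 3*v^3 - v^2 - 3*v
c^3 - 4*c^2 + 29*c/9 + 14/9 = (c - 7/3)*(c - 2)*(c + 1/3)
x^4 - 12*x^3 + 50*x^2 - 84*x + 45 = (x - 5)*(x - 3)^2*(x - 1)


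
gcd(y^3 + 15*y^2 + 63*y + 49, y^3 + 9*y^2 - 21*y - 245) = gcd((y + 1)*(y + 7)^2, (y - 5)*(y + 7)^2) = y^2 + 14*y + 49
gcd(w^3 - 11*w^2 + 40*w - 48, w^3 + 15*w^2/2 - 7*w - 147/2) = w - 3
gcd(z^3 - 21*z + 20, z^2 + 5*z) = z + 5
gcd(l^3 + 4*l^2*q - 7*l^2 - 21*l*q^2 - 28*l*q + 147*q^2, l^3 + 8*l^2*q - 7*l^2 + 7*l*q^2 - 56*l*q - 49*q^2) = l^2 + 7*l*q - 7*l - 49*q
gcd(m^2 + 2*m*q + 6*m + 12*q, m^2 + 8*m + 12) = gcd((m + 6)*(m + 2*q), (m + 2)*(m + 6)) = m + 6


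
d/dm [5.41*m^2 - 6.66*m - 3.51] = 10.82*m - 6.66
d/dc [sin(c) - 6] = cos(c)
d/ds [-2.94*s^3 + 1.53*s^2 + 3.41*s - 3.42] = -8.82*s^2 + 3.06*s + 3.41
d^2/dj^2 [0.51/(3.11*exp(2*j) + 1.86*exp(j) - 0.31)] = (0.51*(6.22*exp(j) + 1.86)*(12.44*exp(j) + 3.72)*exp(j) - (6.3444*exp(j) + 0.9486)*(3.11*exp(2*j) + 1.86*exp(j) - 0.31))*exp(j)/(3.11*exp(2*j) + 1.86*exp(j) - 0.31)^3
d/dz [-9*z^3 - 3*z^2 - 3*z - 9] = -27*z^2 - 6*z - 3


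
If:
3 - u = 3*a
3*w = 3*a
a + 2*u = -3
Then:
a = 9/5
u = -12/5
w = 9/5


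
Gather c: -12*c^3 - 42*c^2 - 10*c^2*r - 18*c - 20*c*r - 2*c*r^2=-12*c^3 + c^2*(-10*r - 42) + c*(-2*r^2 - 20*r - 18)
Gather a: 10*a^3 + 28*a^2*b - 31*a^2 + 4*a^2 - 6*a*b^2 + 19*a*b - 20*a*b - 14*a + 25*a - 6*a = 10*a^3 + a^2*(28*b - 27) + a*(-6*b^2 - b + 5)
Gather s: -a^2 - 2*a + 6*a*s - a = -a^2 + 6*a*s - 3*a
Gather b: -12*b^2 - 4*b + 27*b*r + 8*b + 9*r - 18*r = -12*b^2 + b*(27*r + 4) - 9*r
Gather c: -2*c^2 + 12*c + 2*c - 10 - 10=-2*c^2 + 14*c - 20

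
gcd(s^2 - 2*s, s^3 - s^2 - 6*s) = s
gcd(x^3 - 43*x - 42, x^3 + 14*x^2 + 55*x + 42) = x^2 + 7*x + 6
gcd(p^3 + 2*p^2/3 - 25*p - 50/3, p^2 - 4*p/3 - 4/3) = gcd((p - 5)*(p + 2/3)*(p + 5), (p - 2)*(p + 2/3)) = p + 2/3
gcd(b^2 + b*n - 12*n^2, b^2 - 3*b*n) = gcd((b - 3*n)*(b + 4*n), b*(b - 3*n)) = b - 3*n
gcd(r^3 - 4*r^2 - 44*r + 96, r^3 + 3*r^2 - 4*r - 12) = r - 2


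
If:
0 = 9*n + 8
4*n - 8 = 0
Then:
No Solution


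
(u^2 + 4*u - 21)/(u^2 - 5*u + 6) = (u + 7)/(u - 2)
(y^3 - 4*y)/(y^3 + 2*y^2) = (y - 2)/y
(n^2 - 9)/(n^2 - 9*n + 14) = (n^2 - 9)/(n^2 - 9*n + 14)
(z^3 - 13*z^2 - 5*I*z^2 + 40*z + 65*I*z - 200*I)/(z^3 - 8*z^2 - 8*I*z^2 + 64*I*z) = (z^2 - 5*z*(1 + I) + 25*I)/(z*(z - 8*I))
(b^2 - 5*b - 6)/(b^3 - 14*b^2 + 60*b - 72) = (b + 1)/(b^2 - 8*b + 12)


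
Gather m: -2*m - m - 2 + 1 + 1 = -3*m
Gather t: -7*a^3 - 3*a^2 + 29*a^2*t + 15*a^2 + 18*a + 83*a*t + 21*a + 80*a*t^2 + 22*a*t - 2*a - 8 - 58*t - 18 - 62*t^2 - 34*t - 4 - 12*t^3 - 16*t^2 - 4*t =-7*a^3 + 12*a^2 + 37*a - 12*t^3 + t^2*(80*a - 78) + t*(29*a^2 + 105*a - 96) - 30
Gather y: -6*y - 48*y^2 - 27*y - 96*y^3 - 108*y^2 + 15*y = -96*y^3 - 156*y^2 - 18*y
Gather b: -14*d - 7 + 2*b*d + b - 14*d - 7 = b*(2*d + 1) - 28*d - 14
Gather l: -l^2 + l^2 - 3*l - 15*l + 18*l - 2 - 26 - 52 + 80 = 0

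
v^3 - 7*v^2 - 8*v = v*(v - 8)*(v + 1)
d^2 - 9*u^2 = (d - 3*u)*(d + 3*u)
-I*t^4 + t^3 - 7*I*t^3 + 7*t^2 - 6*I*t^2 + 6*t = t*(t + 1)*(t + 6)*(-I*t + 1)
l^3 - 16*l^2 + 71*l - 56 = (l - 8)*(l - 7)*(l - 1)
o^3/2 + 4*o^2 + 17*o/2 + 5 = (o/2 + 1/2)*(o + 2)*(o + 5)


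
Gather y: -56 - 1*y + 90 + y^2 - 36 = y^2 - y - 2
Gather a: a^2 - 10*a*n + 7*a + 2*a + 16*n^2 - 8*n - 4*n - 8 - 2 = a^2 + a*(9 - 10*n) + 16*n^2 - 12*n - 10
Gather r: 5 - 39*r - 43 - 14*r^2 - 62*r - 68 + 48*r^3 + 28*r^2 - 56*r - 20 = 48*r^3 + 14*r^2 - 157*r - 126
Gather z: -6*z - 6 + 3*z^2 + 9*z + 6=3*z^2 + 3*z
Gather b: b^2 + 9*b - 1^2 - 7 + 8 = b^2 + 9*b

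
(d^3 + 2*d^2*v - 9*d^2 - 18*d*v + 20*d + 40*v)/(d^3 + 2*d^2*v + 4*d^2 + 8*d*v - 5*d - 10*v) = (d^2 - 9*d + 20)/(d^2 + 4*d - 5)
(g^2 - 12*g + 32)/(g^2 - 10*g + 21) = (g^2 - 12*g + 32)/(g^2 - 10*g + 21)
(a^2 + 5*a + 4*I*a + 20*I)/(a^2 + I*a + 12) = (a + 5)/(a - 3*I)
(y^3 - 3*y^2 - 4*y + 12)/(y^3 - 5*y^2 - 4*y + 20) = (y - 3)/(y - 5)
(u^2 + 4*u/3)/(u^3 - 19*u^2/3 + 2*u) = (3*u + 4)/(3*u^2 - 19*u + 6)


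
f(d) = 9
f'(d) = 0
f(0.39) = 9.00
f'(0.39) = 0.00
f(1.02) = 9.00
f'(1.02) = 0.00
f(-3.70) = 9.00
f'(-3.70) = 0.00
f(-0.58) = 9.00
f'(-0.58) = 0.00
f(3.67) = 9.00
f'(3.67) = 0.00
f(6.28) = 9.00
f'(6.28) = 0.00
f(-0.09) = 9.00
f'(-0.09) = 0.00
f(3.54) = 9.00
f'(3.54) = 0.00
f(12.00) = 9.00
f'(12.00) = 0.00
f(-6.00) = 9.00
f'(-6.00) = 0.00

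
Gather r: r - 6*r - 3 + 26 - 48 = -5*r - 25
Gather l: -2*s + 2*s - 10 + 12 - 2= 0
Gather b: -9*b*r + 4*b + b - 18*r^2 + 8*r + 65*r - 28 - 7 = b*(5 - 9*r) - 18*r^2 + 73*r - 35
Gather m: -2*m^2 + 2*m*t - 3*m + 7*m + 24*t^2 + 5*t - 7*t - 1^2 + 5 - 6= -2*m^2 + m*(2*t + 4) + 24*t^2 - 2*t - 2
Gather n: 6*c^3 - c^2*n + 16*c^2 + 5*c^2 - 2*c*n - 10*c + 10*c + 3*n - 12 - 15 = 6*c^3 + 21*c^2 + n*(-c^2 - 2*c + 3) - 27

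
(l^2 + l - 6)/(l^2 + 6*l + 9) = (l - 2)/(l + 3)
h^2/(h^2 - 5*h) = h/(h - 5)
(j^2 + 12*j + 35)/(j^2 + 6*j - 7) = (j + 5)/(j - 1)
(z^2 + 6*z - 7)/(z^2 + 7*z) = (z - 1)/z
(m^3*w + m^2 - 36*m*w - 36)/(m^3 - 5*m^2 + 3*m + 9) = (m^3*w + m^2 - 36*m*w - 36)/(m^3 - 5*m^2 + 3*m + 9)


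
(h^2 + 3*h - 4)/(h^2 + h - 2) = (h + 4)/(h + 2)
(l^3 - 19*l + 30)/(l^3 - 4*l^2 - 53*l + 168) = (l^2 + 3*l - 10)/(l^2 - l - 56)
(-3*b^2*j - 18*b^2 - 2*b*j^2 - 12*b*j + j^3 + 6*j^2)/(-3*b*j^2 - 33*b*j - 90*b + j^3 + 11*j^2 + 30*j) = (b + j)/(j + 5)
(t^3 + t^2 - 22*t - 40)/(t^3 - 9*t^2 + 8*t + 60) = (t + 4)/(t - 6)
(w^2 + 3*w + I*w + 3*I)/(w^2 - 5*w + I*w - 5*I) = (w + 3)/(w - 5)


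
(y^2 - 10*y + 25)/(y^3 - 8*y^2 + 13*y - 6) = (y^2 - 10*y + 25)/(y^3 - 8*y^2 + 13*y - 6)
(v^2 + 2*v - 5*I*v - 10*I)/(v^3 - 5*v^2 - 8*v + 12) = (v - 5*I)/(v^2 - 7*v + 6)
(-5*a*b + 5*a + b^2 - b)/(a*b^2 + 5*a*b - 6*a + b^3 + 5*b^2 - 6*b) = (-5*a + b)/(a*b + 6*a + b^2 + 6*b)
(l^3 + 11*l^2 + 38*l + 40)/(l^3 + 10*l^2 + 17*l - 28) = (l^2 + 7*l + 10)/(l^2 + 6*l - 7)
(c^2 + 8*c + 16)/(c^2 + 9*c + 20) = (c + 4)/(c + 5)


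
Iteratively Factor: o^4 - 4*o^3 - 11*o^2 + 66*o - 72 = (o - 2)*(o^3 - 2*o^2 - 15*o + 36) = (o - 3)*(o - 2)*(o^2 + o - 12) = (o - 3)*(o - 2)*(o + 4)*(o - 3)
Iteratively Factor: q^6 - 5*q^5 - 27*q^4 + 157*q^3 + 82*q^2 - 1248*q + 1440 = (q - 2)*(q^5 - 3*q^4 - 33*q^3 + 91*q^2 + 264*q - 720) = (q - 5)*(q - 2)*(q^4 + 2*q^3 - 23*q^2 - 24*q + 144) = (q - 5)*(q - 2)*(q + 4)*(q^3 - 2*q^2 - 15*q + 36) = (q - 5)*(q - 3)*(q - 2)*(q + 4)*(q^2 + q - 12) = (q - 5)*(q - 3)^2*(q - 2)*(q + 4)*(q + 4)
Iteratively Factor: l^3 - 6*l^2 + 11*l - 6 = (l - 3)*(l^2 - 3*l + 2) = (l - 3)*(l - 2)*(l - 1)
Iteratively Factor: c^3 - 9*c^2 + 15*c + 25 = (c - 5)*(c^2 - 4*c - 5) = (c - 5)*(c + 1)*(c - 5)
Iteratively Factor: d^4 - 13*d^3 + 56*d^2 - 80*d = (d)*(d^3 - 13*d^2 + 56*d - 80) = d*(d - 4)*(d^2 - 9*d + 20) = d*(d - 4)^2*(d - 5)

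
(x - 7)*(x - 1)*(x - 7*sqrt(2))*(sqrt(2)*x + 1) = sqrt(2)*x^4 - 13*x^3 - 8*sqrt(2)*x^3 + 104*x^2 - 91*x + 56*sqrt(2)*x - 49*sqrt(2)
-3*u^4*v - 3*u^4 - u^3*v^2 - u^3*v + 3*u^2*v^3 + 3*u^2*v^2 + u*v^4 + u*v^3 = (-u + v)*(u + v)*(3*u + v)*(u*v + u)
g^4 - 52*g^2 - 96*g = g*(g - 8)*(g + 2)*(g + 6)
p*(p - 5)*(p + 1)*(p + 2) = p^4 - 2*p^3 - 13*p^2 - 10*p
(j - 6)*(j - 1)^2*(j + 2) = j^4 - 6*j^3 - 3*j^2 + 20*j - 12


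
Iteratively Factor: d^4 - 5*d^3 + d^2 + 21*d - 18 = (d - 3)*(d^3 - 2*d^2 - 5*d + 6) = (d - 3)^2*(d^2 + d - 2) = (d - 3)^2*(d + 2)*(d - 1)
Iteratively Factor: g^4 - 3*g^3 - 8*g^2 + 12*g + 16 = (g - 4)*(g^3 + g^2 - 4*g - 4) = (g - 4)*(g + 1)*(g^2 - 4) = (g - 4)*(g - 2)*(g + 1)*(g + 2)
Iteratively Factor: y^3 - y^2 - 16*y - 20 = (y + 2)*(y^2 - 3*y - 10) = (y - 5)*(y + 2)*(y + 2)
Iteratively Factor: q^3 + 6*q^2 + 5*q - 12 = (q + 4)*(q^2 + 2*q - 3) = (q - 1)*(q + 4)*(q + 3)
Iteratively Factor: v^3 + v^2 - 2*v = (v)*(v^2 + v - 2) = v*(v + 2)*(v - 1)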